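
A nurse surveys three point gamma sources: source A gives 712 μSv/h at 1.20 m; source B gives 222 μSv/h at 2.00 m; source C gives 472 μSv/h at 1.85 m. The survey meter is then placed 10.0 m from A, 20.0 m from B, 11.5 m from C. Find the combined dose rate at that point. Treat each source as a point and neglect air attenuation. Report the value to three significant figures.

24.7 μSv/h

Each source contributes Iᵢ·(dᵢ/rᵢ)²; contributions add.
A: 712 × (1.20/10.0)² = 10.25 μSv/h
B: 222 × (2.00/20.0)² = 2.220 μSv/h
C: 472 × (1.85/11.5)² = 12.21 μSv/h
Total = 10.25 + 2.220 + 12.21 = 24.68 μSv/h.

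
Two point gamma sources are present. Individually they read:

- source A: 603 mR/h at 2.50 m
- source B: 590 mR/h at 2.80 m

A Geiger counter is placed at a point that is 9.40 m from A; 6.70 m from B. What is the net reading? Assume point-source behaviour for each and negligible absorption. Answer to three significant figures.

By superposition, sum each source's inverse-square contribution:
A: 603 × (2.50/9.40)² = 42.65 mR/h
B: 590 × (2.80/6.70)² = 103.0 mR/h
Total = 42.65 + 103.0 = 145.7 mR/h.

146 mR/h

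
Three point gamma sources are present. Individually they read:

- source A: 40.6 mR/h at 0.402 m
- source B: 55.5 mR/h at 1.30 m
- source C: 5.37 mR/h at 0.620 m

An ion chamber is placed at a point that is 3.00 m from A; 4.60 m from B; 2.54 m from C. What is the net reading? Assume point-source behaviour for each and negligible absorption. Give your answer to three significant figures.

Each source contributes Iᵢ·(dᵢ/rᵢ)²; contributions add.
A: 40.6 × (0.402/3.00)² = 0.7290 mR/h
B: 55.5 × (1.30/4.60)² = 4.433 mR/h
C: 5.37 × (0.620/2.54)² = 0.3200 mR/h
Total = 0.7290 + 4.433 + 0.3200 = 5.482 mR/h.

5.48 mR/h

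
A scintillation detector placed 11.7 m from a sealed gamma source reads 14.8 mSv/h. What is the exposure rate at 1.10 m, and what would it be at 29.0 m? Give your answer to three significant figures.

1670 mSv/h; 2.41 mSv/h

Intensity scales as (d₁/d₂)², so
At 1.10 m: (11.7/1.10)² = 113.1, so 14.8 × 113.1 = 1674 mSv/h
At 29.0 m: (1.10/29.0)² = 0.001439, so 1674 × 0.001439 = 2.409 mSv/h.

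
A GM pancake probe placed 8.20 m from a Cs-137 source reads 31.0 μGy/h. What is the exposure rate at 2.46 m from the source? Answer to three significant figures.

344 μGy/h

Applying the 1/r² law, scaling from 8.20 m to 2.46 m:
(8.20/2.46)² = 11.11, so 31.0 × 11.11 = 344.4 μGy/h.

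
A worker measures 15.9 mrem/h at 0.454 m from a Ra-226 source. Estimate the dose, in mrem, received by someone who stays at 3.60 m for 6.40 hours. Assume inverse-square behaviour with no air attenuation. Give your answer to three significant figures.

By the inverse-square law, rate at 3.60 m:
15.9 × (0.454/3.60)² = 15.9 × 0.01590 = 0.2528 mrem/h.
Dose = rate × time = 0.2528 mrem/h × 6.400 h = 1.618 mrem.

1.62 mrem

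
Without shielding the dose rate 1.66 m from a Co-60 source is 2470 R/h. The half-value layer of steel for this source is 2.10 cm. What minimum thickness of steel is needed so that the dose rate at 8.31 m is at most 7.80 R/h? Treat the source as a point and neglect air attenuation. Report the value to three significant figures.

At 8.31 m, distance alone gives 2470 × (1.66/8.31)² = 2470 × 0.03990 = 98.55 R/h.
Further attenuation needed: 98.55/7.80 = 12.63.
n = log₂(12.63) = 3.659 half-value layers.
Thickness = 3.659 × 2.10 cm = 7.684 cm.

7.68 cm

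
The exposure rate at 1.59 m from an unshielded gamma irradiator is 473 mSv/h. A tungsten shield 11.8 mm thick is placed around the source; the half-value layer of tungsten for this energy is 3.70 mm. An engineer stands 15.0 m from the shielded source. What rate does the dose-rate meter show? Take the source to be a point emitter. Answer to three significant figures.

Distance alone: (1.59/15.0)² = 0.01124, so 473 × 0.01124 = 5.317 mSv/h.
Shield: 11.8/3.70 = 3.189 half-value layers → attenuation 2^(−3.189) = 0.1097.
Combined: 5.317 × 0.1097 = 0.5833 mSv/h.

0.583 mSv/h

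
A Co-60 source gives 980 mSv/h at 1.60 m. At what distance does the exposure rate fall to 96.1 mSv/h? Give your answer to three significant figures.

5.11 m

Using I₁d₁² = I₂d₂², d₂ = d₁·√(I₁/I₂).
I₁/I₂ = 980/96.1 = 10.20, so d₂ = 1.60 × √10.20 = 5.110 m.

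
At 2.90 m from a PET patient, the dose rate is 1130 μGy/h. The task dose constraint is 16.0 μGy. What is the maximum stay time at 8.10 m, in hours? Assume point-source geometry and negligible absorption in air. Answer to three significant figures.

0.110 h

Applying the 1/r² law, rate at 8.10 m:
1130 × (2.90/8.10)² = 1130 × 0.1282 = 144.9 μGy/h.
Stay time = 16.0 μGy ÷ 144.9 μGy/h = 0.1104 h.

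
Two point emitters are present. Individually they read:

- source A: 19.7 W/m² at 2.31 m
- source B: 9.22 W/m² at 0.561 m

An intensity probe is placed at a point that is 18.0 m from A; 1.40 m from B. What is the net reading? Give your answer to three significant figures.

Each source contributes Iᵢ·(dᵢ/rᵢ)²; contributions add.
A: 19.7 × (2.31/18.0)² = 0.3244 W/m²
B: 9.22 × (0.561/1.40)² = 1.480 W/m²
Total = 0.3244 + 1.480 = 1.804 W/m².

1.80 W/m²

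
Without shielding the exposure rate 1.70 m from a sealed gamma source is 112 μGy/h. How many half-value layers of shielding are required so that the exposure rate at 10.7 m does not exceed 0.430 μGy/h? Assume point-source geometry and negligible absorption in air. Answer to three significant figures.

2.72 half-value layers

At 10.7 m, distance alone gives 112 × (1.70/10.7)² = 112 × 0.02524 = 2.827 μGy/h.
Further attenuation needed: 2.827/0.430 = 6.574.
n = log₂(6.574) = 2.717 half-value layers.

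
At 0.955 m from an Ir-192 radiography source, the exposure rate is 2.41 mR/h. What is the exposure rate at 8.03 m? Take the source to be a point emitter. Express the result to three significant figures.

Intensity scales as (d₁/d₂)², so the rate at 8.03 m is
2.41 × (0.955/8.03)² = 2.41 × 0.01414 = 0.03408 mR/h.

0.0341 mR/h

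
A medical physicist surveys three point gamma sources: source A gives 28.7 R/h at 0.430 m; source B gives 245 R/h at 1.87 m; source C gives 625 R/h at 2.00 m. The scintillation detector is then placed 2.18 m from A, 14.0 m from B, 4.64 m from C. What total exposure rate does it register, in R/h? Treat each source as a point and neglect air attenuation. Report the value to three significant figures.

Each source contributes Iᵢ·(dᵢ/rᵢ)²; contributions add.
A: 28.7 × (0.430/2.18)² = 1.117 R/h
B: 245 × (1.87/14.0)² = 4.371 R/h
C: 625 × (2.00/4.64)² = 116.1 R/h
Total = 1.117 + 4.371 + 116.1 = 121.6 R/h.

122 R/h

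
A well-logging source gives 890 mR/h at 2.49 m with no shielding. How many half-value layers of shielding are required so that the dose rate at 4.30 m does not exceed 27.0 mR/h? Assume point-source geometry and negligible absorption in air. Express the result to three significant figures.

3.47 half-value layers

At 4.30 m, distance alone gives (2.49/4.30)² = 0.3353, so 890 × 0.3353 = 298.4 mR/h.
Further attenuation needed: 298.4/27.0 = 11.05.
n = log₂(11.05) = 3.466 half-value layers.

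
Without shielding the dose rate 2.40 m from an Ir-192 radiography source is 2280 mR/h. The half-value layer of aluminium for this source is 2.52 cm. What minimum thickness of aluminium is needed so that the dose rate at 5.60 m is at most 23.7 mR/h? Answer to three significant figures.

At 5.60 m, distance alone gives 2280 × (2.40/5.60)² = 2280 × 0.1837 = 418.8 mR/h.
Further attenuation needed: 418.8/23.7 = 17.67.
n = log₂(17.67) = 4.143 half-value layers.
Thickness = 4.143 × 2.52 cm = 10.44 cm.

10.4 cm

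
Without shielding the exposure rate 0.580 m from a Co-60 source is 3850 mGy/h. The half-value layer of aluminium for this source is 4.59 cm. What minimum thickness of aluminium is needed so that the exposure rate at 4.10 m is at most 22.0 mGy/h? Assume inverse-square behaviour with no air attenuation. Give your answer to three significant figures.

At 4.10 m, distance alone gives 3850 × (0.580/4.10)² = 3850 × 0.02001 = 77.04 mGy/h.
Further attenuation needed: 77.04/22.0 = 3.502.
n = log₂(3.502) = 1.808 half-value layers.
Thickness = 1.808 × 4.59 cm = 8.299 cm.

8.30 cm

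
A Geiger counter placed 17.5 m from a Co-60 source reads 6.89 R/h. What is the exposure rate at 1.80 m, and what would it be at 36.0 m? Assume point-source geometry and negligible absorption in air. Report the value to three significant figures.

651 R/h; 1.63 R/h

Using I₁d₁² = I₂d₂²,
At 1.80 m: (17.5/1.80)² = 94.52, so 6.89 × 94.52 = 651.2 R/h
At 36.0 m: 651.2 × (1.80/36.0)² = 651.2 × 0.002500 = 1.628 R/h.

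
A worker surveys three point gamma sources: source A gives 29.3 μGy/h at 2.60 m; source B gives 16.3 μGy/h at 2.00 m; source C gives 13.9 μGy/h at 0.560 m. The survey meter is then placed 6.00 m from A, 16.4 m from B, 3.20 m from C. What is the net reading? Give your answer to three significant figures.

6.17 μGy/h

By superposition, sum each source's inverse-square contribution:
A: 29.3 × (2.60/6.00)² = 5.502 μGy/h
B: 16.3 × (2.00/16.4)² = 0.2424 μGy/h
C: 13.9 × (0.560/3.20)² = 0.4257 μGy/h
Total = 5.502 + 0.2424 + 0.4257 = 6.170 μGy/h.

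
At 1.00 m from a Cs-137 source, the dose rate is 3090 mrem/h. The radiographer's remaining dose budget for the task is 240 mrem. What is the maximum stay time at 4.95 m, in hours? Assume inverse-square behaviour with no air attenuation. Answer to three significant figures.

1.90 h

Intensity scales as (d₁/d₂)², so rate at 4.95 m:
3090 × (1.00/4.95)² = 3090 × 0.04081 = 126.1 mrem/h.
Stay time = 240 mrem ÷ 126.1 mrem/h = 1.903 h.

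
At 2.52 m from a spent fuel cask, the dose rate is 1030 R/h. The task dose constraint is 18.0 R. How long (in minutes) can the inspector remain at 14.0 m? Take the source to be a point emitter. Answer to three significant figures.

32.4 min

By the inverse-square law, rate at 14.0 m:
1030 × (2.52/14.0)² = 1030 × 0.03240 = 33.37 R/h.
Stay time = 18.0 R ÷ 33.37 R/h = 0.5394 h = 32.36 min.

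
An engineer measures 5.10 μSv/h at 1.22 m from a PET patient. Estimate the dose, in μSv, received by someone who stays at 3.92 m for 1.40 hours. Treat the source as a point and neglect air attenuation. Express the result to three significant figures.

0.692 μSv

Applying the 1/r² law, rate at 3.92 m:
5.10 × (1.22/3.92)² = 5.10 × 0.09686 = 0.4940 μSv/h.
Dose = rate × time = 0.4940 μSv/h × 1.400 h = 0.6916 μSv.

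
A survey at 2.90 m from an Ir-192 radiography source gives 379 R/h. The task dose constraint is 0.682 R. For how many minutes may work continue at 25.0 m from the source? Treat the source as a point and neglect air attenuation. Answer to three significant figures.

8.02 min

By the inverse-square law, rate at 25.0 m:
(2.90/25.0)² = 0.01346, so 379 × 0.01346 = 5.101 R/h.
Stay time = 0.682 R ÷ 5.101 R/h = 0.1337 h = 8.022 min.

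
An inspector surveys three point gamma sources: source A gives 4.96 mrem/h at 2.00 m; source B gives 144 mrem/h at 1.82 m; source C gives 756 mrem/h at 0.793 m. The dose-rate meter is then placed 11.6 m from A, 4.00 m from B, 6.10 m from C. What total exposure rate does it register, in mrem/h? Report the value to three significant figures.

42.7 mrem/h

Each source contributes Iᵢ·(dᵢ/rᵢ)²; contributions add.
A: 4.96 × (2.00/11.6)² = 0.1474 mrem/h
B: 144 × (1.82/4.00)² = 29.81 mrem/h
C: 756 × (0.793/6.10)² = 12.78 mrem/h
Total = 0.1474 + 29.81 + 12.78 = 42.74 mrem/h.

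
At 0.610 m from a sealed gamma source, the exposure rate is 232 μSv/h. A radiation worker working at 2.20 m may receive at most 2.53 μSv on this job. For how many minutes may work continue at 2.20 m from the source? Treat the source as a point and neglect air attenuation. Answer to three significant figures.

Applying the 1/r² law, rate at 2.20 m:
(0.610/2.20)² = 0.07688, so 232 × 0.07688 = 17.84 μSv/h.
Stay time = 2.53 μSv ÷ 17.84 μSv/h = 0.1418 h = 8.508 min.

8.51 min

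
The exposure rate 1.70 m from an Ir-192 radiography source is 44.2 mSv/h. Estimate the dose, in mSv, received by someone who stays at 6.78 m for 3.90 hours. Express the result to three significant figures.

Applying the 1/r² law, rate at 6.78 m:
(1.70/6.78)² = 0.06287, so 44.2 × 0.06287 = 2.779 mSv/h.
Dose = rate × time = 2.779 mSv/h × 3.900 h = 10.84 mSv.

10.8 mSv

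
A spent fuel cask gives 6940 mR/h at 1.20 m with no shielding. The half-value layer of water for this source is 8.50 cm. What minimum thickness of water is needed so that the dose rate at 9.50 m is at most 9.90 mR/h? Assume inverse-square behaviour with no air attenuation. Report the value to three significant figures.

At 9.50 m, distance alone gives (1.20/9.50)² = 0.01596, so 6940 × 0.01596 = 110.8 mR/h.
Further attenuation needed: 110.8/9.90 = 11.19.
n = log₂(11.19) = 3.484 half-value layers.
Thickness = 3.484 × 8.50 cm = 29.61 cm.

29.6 cm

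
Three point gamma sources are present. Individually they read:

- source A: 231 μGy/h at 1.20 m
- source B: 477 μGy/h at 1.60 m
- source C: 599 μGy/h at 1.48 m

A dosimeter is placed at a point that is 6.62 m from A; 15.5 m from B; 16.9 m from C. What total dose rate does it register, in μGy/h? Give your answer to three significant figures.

Each source contributes Iᵢ·(dᵢ/rᵢ)²; contributions add.
A: 231 × (1.20/6.62)² = 7.590 μGy/h
B: 477 × (1.60/15.5)² = 5.083 μGy/h
C: 599 × (1.48/16.9)² = 4.594 μGy/h
Total = 7.590 + 5.083 + 4.594 = 17.27 μGy/h.

17.3 μGy/h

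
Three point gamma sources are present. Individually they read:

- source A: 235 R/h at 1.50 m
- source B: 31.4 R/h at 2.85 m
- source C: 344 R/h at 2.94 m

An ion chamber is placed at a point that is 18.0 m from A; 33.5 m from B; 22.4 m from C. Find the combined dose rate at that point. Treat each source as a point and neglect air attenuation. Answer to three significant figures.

By superposition, sum each source's inverse-square contribution:
A: 235 × (1.50/18.0)² = 1.632 R/h
B: 31.4 × (2.85/33.5)² = 0.2273 R/h
C: 344 × (2.94/22.4)² = 5.926 R/h
Total = 1.632 + 0.2273 + 5.926 = 7.785 R/h.

7.79 R/h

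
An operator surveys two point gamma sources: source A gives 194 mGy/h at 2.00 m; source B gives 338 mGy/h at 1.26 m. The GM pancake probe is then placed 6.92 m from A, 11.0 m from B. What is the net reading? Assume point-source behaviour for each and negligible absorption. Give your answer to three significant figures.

20.6 mGy/h

By superposition, sum each source's inverse-square contribution:
A: 194 × (2.00/6.92)² = 16.21 mGy/h
B: 338 × (1.26/11.0)² = 4.435 mGy/h
Total = 16.21 + 4.435 = 20.64 mGy/h.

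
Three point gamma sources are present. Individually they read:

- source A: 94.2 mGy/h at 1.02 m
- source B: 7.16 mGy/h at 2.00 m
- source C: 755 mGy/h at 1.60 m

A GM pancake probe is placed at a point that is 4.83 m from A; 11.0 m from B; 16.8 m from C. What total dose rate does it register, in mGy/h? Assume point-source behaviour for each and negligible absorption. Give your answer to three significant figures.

By superposition, sum each source's inverse-square contribution:
A: 94.2 × (1.02/4.83)² = 4.201 mGy/h
B: 7.16 × (2.00/11.0)² = 0.2367 mGy/h
C: 755 × (1.60/16.8)² = 6.848 mGy/h
Total = 4.201 + 0.2367 + 6.848 = 11.29 mGy/h.

11.3 mGy/h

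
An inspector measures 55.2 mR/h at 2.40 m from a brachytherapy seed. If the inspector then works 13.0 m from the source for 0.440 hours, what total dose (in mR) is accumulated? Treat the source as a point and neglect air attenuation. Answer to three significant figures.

By the inverse-square law, rate at 13.0 m:
(2.40/13.0)² = 0.03408, so 55.2 × 0.03408 = 1.881 mR/h.
Dose = rate × time = 1.881 mR/h × 0.4400 h = 0.8276 mR.

0.828 mR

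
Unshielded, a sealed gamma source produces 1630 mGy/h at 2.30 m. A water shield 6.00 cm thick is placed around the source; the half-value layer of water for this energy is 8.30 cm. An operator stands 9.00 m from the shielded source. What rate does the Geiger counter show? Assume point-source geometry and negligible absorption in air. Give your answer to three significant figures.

64.5 mGy/h

Distance alone: 1630 × (2.30/9.00)² = 1630 × 0.06531 = 106.5 mGy/h.
Shield: 6.00/8.30 = 0.7229 half-value layers → attenuation 2^(−0.7229) = 0.6059.
Combined: 106.5 × 0.6059 = 64.53 mGy/h.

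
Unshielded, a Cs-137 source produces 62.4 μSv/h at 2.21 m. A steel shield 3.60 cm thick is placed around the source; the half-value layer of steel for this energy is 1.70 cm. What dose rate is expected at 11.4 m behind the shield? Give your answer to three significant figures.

Distance alone: 62.4 × (2.21/11.4)² = 62.4 × 0.03758 = 2.345 μSv/h.
Shield: 3.60/1.70 = 2.118 half-value layers → attenuation 2^(−2.118) = 0.2304.
Combined: 2.345 × 0.2304 = 0.5403 μSv/h.

0.540 μSv/h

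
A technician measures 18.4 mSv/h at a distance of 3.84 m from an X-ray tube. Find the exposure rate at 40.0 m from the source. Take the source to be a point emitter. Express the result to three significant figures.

Since intensity falls as 1/r², the rate at 40.0 m is
(3.84/40.0)² = 0.009216, so 18.4 × 0.009216 = 0.1696 mSv/h.

0.170 mSv/h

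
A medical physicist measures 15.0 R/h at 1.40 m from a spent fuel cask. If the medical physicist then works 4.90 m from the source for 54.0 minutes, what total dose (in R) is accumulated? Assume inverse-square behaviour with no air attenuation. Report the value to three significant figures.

By the inverse-square law, rate at 4.90 m:
15.0 × (1.40/4.90)² = 15.0 × 0.08163 = 1.224 R/h.
Dose = rate × time = 1.224 R/h × 0.9000 h = 1.102 R.

1.10 R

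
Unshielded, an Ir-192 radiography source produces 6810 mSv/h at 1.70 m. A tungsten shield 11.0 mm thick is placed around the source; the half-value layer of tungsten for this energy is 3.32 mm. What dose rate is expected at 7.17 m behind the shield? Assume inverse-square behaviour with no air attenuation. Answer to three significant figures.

38.5 mSv/h

Distance alone: 6810 × (1.70/7.17)² = 6810 × 0.05622 = 382.9 mSv/h.
Shield: 11.0/3.32 = 3.313 half-value layers → attenuation 2^(−3.313) = 0.1006.
Combined: 382.9 × 0.1006 = 38.52 mSv/h.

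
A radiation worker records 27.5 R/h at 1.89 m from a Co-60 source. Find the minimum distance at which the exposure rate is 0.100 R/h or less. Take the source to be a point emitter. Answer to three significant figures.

Since intensity falls as 1/r², d₂ = d₁·√(I₁/I₂).
I₁/I₂ = 27.5/0.100 = 275.0, so d₂ = 1.89 × √275.0 = 31.34 m.

31.3 m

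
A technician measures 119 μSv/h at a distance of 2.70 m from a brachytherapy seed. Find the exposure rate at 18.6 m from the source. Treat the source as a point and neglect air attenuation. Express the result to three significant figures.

2.51 μSv/h

By the inverse-square law, the rate at 18.6 m is
119 × (2.70/18.6)² = 119 × 0.02107 = 2.507 μSv/h.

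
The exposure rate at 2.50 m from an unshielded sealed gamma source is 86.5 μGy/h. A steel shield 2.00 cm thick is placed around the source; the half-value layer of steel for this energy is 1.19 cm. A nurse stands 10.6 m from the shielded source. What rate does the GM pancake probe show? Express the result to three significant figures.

Distance alone: (2.50/10.6)² = 0.05562, so 86.5 × 0.05562 = 4.811 μGy/h.
Shield: 2.00/1.19 = 1.681 half-value layers → attenuation 2^(−1.681) = 0.3119.
Combined: 4.811 × 0.3119 = 1.501 μGy/h.

1.50 μGy/h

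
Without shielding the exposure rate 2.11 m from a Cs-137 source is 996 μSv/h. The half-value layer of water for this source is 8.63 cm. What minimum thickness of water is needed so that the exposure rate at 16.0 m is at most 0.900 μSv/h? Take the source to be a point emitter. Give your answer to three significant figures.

At 16.0 m, distance alone gives 996 × (2.11/16.0)² = 996 × 0.01739 = 17.32 μSv/h.
Further attenuation needed: 17.32/0.900 = 19.24.
n = log₂(19.24) = 4.266 half-value layers.
Thickness = 4.266 × 8.63 cm = 36.82 cm.

36.8 cm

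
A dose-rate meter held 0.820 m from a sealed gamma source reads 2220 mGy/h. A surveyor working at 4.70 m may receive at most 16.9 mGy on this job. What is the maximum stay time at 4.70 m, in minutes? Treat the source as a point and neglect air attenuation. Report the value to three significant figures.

Using I₁d₁² = I₂d₂², rate at 4.70 m:
2220 × (0.820/4.70)² = 2220 × 0.03044 = 67.58 mGy/h.
Stay time = 16.9 mGy ÷ 67.58 mGy/h = 0.2501 h = 15.01 min.

15.0 min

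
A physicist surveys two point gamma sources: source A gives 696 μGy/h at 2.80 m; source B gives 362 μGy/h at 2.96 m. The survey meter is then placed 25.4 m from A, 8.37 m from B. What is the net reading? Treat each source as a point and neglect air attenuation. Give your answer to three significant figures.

53.7 μGy/h

By superposition, sum each source's inverse-square contribution:
A: 696 × (2.80/25.4)² = 8.458 μGy/h
B: 362 × (2.96/8.37)² = 45.27 μGy/h
Total = 8.458 + 45.27 = 53.73 μGy/h.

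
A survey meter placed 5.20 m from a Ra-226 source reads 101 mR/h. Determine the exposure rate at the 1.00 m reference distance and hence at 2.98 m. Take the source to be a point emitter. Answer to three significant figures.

By the inverse-square law,
At 1.00 m: (5.20/1.00)² = 27.04, so 101 × 27.04 = 2731 mR/h
At 2.98 m: 2731 × (1.00/2.98)² = 2731 × 0.1126 = 307.5 mR/h.

2730 mR/h; 308 mR/h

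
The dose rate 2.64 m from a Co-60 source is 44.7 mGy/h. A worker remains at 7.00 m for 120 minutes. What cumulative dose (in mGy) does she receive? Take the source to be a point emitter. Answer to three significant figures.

Intensity scales as (d₁/d₂)², so rate at 7.00 m:
(2.64/7.00)² = 0.1422, so 44.7 × 0.1422 = 6.356 mGy/h.
Dose = rate × time = 6.356 mGy/h × 2.000 h = 12.71 mGy.

12.7 mGy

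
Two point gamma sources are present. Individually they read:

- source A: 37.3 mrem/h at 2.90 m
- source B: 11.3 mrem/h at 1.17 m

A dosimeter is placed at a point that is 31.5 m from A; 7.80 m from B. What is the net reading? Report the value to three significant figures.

By superposition, sum each source's inverse-square contribution:
A: 37.3 × (2.90/31.5)² = 0.3161 mrem/h
B: 11.3 × (1.17/7.80)² = 0.2543 mrem/h
Total = 0.3161 + 0.2543 = 0.5704 mrem/h.

0.570 mrem/h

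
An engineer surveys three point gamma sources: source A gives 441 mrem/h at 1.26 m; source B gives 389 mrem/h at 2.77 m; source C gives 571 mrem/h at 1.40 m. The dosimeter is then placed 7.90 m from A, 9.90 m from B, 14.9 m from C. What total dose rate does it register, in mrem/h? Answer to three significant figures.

46.7 mrem/h

Each source contributes Iᵢ·(dᵢ/rᵢ)²; contributions add.
A: 441 × (1.26/7.90)² = 11.22 mrem/h
B: 389 × (2.77/9.90)² = 30.45 mrem/h
C: 571 × (1.40/14.9)² = 5.041 mrem/h
Total = 11.22 + 30.45 + 5.041 = 46.71 mrem/h.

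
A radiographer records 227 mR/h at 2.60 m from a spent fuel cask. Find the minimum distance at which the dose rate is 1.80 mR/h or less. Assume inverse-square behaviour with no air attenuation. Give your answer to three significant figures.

29.2 m

Using I₁d₁² = I₂d₂², d₂ = d₁·√(I₁/I₂).
I₁/I₂ = 227/1.80 = 126.1, so d₂ = 2.60 × √126.1 = 29.20 m.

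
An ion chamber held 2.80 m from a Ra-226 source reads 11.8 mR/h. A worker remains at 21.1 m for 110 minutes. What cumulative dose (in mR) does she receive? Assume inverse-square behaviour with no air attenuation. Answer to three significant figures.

Applying the 1/r² law, rate at 21.1 m:
(2.80/21.1)² = 0.01761, so 11.8 × 0.01761 = 0.2078 mR/h.
Dose = rate × time = 0.2078 mR/h × 1.833 h = 0.3809 mR.

0.381 mR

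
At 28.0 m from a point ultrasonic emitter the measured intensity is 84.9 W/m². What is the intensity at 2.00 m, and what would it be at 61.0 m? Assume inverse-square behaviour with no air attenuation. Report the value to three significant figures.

16600 W/m²; 17.9 W/m²

By the inverse-square law,
At 2.00 m: 84.9 × (28.0/2.00)² = 84.9 × 196.0 = 16640 W/m²
At 61.0 m: 16640 × (2.00/61.0)² = 16640 × 0.001075 = 17.89 W/m².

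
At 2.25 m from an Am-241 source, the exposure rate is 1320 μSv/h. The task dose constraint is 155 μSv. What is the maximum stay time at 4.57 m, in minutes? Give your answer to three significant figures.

29.1 min

Since intensity falls as 1/r², rate at 4.57 m:
1320 × (2.25/4.57)² = 1320 × 0.2424 = 320.0 μSv/h.
Stay time = 155 μSv ÷ 320.0 μSv/h = 0.4844 h = 29.06 min.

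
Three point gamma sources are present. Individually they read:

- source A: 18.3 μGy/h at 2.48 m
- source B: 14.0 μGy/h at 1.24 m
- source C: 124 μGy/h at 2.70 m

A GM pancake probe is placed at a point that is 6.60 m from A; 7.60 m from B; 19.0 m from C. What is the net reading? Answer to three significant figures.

5.46 μGy/h

By superposition, sum each source's inverse-square contribution:
A: 18.3 × (2.48/6.60)² = 2.584 μGy/h
B: 14.0 × (1.24/7.60)² = 0.3727 μGy/h
C: 124 × (2.70/19.0)² = 2.504 μGy/h
Total = 2.584 + 0.3727 + 2.504 = 5.461 μGy/h.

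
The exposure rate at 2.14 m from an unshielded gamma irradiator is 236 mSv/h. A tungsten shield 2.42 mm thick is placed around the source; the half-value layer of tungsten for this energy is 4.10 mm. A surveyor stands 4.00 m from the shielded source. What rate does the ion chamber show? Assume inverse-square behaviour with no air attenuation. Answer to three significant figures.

Distance alone: (2.14/4.00)² = 0.2862, so 236 × 0.2862 = 67.54 mSv/h.
Shield: 2.42/4.10 = 0.5902 half-value layers → attenuation 2^(−0.5902) = 0.6643.
Combined: 67.54 × 0.6643 = 44.87 mSv/h.

44.9 mSv/h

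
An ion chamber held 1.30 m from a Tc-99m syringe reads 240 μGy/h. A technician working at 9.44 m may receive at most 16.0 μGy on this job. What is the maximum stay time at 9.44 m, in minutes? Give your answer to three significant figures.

211 min

Applying the 1/r² law, rate at 9.44 m:
240 × (1.30/9.44)² = 240 × 0.01896 = 4.550 μGy/h.
Stay time = 16.0 μGy ÷ 4.550 μGy/h = 3.516 h = 211.0 min.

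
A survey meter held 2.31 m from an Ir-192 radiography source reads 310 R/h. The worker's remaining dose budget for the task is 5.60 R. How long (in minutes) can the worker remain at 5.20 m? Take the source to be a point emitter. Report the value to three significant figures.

5.49 min

Since intensity falls as 1/r², rate at 5.20 m:
310 × (2.31/5.20)² = 310 × 0.1973 = 61.16 R/h.
Stay time = 5.60 R ÷ 61.16 R/h = 0.09156 h = 5.494 min.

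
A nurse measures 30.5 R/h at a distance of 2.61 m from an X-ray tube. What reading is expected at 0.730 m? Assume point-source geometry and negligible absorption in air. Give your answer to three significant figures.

Since intensity falls as 1/r², the rate at 0.730 m is
30.5 × (2.61/0.730)² = 30.5 × 12.78 = 389.8 R/h.

390 R/h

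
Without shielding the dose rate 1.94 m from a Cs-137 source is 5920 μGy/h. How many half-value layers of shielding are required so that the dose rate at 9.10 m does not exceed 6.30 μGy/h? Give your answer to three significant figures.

At 9.10 m, distance alone gives (1.94/9.10)² = 0.04545, so 5920 × 0.04545 = 269.1 μGy/h.
Further attenuation needed: 269.1/6.30 = 42.71.
n = log₂(42.71) = 5.417 half-value layers.

5.42 half-value layers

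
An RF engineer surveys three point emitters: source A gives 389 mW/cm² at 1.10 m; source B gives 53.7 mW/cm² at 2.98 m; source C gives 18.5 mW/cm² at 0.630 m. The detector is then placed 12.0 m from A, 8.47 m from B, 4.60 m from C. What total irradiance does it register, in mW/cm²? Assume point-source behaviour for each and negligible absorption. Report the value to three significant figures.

By superposition, sum each source's inverse-square contribution:
A: 389 × (1.10/12.0)² = 3.269 mW/cm²
B: 53.7 × (2.98/8.47)² = 6.647 mW/cm²
C: 18.5 × (0.630/4.60)² = 0.3470 mW/cm²
Total = 3.269 + 6.647 + 0.3470 = 10.26 mW/cm².

10.3 mW/cm²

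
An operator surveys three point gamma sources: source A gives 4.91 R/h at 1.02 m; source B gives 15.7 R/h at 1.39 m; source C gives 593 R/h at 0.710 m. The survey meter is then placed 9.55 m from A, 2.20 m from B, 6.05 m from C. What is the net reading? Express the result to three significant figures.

Each source contributes Iᵢ·(dᵢ/rᵢ)²; contributions add.
A: 4.91 × (1.02/9.55)² = 0.05601 R/h
B: 15.7 × (1.39/2.20)² = 6.267 R/h
C: 593 × (0.710/6.05)² = 8.167 R/h
Total = 0.05601 + 6.267 + 8.167 = 14.49 R/h.

14.5 R/h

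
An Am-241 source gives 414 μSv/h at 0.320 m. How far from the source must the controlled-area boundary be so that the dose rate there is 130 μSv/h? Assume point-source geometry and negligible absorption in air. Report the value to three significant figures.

Intensity scales as (d₁/d₂)², so d₂ = d₁·√(I₁/I₂).
I₁/I₂ = 414/130 = 3.185, so d₂ = 0.320 × √3.185 = 0.5711 m.

0.571 m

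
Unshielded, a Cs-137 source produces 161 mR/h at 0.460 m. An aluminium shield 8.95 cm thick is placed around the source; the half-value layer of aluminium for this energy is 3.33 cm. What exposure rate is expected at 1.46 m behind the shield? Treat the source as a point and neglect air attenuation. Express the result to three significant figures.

2.48 mR/h

Distance alone: (0.460/1.46)² = 0.09927, so 161 × 0.09927 = 15.98 mR/h.
Shield: 8.95/3.33 = 2.688 half-value layers → attenuation 2^(−2.688) = 0.1552.
Combined: 15.98 × 0.1552 = 2.480 mR/h.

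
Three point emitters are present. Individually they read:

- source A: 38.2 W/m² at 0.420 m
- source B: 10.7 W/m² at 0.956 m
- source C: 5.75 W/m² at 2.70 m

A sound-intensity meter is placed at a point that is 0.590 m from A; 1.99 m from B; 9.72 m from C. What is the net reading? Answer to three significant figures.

22.3 W/m²

Each source contributes Iᵢ·(dᵢ/rᵢ)²; contributions add.
A: 38.2 × (0.420/0.590)² = 19.36 W/m²
B: 10.7 × (0.956/1.99)² = 2.469 W/m²
C: 5.75 × (2.70/9.72)² = 0.4437 W/m²
Total = 19.36 + 2.469 + 0.4437 = 22.27 W/m².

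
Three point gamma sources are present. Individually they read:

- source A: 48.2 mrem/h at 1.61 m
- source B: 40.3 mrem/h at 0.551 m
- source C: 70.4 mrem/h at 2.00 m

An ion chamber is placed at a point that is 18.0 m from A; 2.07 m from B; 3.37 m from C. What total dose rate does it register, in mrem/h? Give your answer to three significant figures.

Each source contributes Iᵢ·(dᵢ/rᵢ)²; contributions add.
A: 48.2 × (1.61/18.0)² = 0.3856 mrem/h
B: 40.3 × (0.551/2.07)² = 2.855 mrem/h
C: 70.4 × (2.00/3.37)² = 24.80 mrem/h
Total = 0.3856 + 2.855 + 24.80 = 28.04 mrem/h.

28.0 mrem/h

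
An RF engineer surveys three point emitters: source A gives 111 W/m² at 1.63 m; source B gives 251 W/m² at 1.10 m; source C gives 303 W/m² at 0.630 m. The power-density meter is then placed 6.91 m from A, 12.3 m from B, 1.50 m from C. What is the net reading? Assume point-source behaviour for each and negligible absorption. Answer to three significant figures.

61.6 W/m²

Each source contributes Iᵢ·(dᵢ/rᵢ)²; contributions add.
A: 111 × (1.63/6.91)² = 6.176 W/m²
B: 251 × (1.10/12.3)² = 2.007 W/m²
C: 303 × (0.630/1.50)² = 53.45 W/m²
Total = 6.176 + 2.007 + 53.45 = 61.63 W/m².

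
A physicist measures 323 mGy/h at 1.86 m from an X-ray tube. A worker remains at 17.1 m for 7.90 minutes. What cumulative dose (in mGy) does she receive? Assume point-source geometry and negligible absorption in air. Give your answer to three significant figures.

Using I₁d₁² = I₂d₂², rate at 17.1 m:
323 × (1.86/17.1)² = 323 × 0.01183 = 3.821 mGy/h.
Dose = rate × time = 3.821 mGy/h × 0.1317 h = 0.5032 mGy.

0.503 mGy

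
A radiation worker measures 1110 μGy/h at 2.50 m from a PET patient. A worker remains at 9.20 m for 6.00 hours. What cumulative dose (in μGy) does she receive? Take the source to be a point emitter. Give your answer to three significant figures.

Using I₁d₁² = I₂d₂², rate at 9.20 m:
1110 × (2.50/9.20)² = 1110 × 0.07384 = 81.96 μGy/h.
Dose = rate × time = 81.96 μGy/h × 6.000 h = 491.8 μGy.

492 μGy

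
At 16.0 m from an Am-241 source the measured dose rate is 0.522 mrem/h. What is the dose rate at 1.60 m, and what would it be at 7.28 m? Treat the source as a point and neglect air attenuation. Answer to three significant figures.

52.2 mrem/h; 2.52 mrem/h

Intensity scales as (d₁/d₂)², so
At 1.60 m: 0.522 × (16.0/1.60)² = 0.522 × 100.0 = 52.20 mrem/h
At 7.28 m: 52.20 × (1.60/7.28)² = 52.20 × 0.04830 = 2.521 mrem/h.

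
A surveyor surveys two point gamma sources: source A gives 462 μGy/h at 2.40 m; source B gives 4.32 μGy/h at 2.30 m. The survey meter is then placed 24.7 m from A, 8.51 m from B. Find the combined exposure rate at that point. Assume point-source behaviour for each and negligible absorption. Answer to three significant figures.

Each source contributes Iᵢ·(dᵢ/rᵢ)²; contributions add.
A: 462 × (2.40/24.7)² = 4.362 μGy/h
B: 4.32 × (2.30/8.51)² = 0.3156 μGy/h
Total = 4.362 + 0.3156 = 4.678 μGy/h.

4.68 μGy/h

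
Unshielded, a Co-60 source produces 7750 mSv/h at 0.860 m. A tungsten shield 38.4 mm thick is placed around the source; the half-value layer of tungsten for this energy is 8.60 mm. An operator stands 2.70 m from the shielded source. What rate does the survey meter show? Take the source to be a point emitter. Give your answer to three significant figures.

Distance alone: 7750 × (0.860/2.70)² = 7750 × 0.1015 = 786.6 mSv/h.
Shield: 38.4/8.60 = 4.465 half-value layers → attenuation 2^(−4.465) = 0.04528.
Combined: 786.6 × 0.04528 = 35.62 mSv/h.

35.6 mSv/h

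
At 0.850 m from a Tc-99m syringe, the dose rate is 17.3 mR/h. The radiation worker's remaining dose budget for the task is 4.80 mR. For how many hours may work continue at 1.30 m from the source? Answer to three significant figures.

By the inverse-square law, rate at 1.30 m:
(0.850/1.30)² = 0.4275, so 17.3 × 0.4275 = 7.396 mR/h.
Stay time = 4.80 mR ÷ 7.396 mR/h = 0.6490 h.

0.649 h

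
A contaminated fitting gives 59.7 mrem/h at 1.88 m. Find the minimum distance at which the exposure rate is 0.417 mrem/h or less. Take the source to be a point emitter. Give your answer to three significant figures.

Since intensity falls as 1/r², d₂ = d₁·√(I₁/I₂).
I₁/I₂ = 59.7/0.417 = 143.2, so d₂ = 1.88 × √143.2 = 22.50 m.

22.5 m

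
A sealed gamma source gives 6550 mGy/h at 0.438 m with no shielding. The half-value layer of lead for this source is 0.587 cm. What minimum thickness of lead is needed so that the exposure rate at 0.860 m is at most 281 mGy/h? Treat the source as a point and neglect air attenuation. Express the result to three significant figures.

At 0.860 m, distance alone gives 6550 × (0.438/0.860)² = 6550 × 0.2594 = 1699 mGy/h.
Further attenuation needed: 1699/281 = 6.046.
n = log₂(6.046) = 2.596 half-value layers.
Thickness = 2.596 × 0.587 cm = 1.524 cm.

1.52 cm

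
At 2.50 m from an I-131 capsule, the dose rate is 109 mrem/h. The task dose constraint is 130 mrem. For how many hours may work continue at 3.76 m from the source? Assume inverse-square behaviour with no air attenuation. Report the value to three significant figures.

Intensity scales as (d₁/d₂)², so rate at 3.76 m:
109 × (2.50/3.76)² = 109 × 0.4421 = 48.19 mrem/h.
Stay time = 130 mrem ÷ 48.19 mrem/h = 2.698 h.

2.70 h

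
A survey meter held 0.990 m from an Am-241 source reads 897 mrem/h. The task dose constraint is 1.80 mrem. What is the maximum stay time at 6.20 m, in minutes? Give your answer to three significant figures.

4.72 min

Applying the 1/r² law, rate at 6.20 m:
897 × (0.990/6.20)² = 897 × 0.02550 = 22.87 mrem/h.
Stay time = 1.80 mrem ÷ 22.87 mrem/h = 0.07871 h = 4.723 min.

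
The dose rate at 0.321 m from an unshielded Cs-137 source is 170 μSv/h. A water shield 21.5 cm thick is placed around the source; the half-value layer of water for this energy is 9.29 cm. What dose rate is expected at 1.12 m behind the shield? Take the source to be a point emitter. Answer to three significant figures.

Distance alone: (0.321/1.12)² = 0.08214, so 170 × 0.08214 = 13.96 μSv/h.
Shield: 21.5/9.29 = 2.314 half-value layers → attenuation 2^(−2.314) = 0.2011.
Combined: 13.96 × 0.2011 = 2.807 μSv/h.

2.81 μSv/h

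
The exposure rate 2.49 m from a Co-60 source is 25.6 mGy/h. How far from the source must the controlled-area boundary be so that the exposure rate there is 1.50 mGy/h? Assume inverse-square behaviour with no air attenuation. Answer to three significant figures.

Using I₁d₁² = I₂d₂², d₂ = d₁·√(I₁/I₂).
I₁/I₂ = 25.6/1.50 = 17.07, so d₂ = 2.49 × √17.07 = 10.29 m.

10.3 m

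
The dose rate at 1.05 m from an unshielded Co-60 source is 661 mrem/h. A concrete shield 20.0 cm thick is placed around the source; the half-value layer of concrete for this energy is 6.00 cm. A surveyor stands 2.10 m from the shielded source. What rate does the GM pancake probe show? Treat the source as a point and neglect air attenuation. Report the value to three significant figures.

Distance alone: (1.05/2.10)² = 0.2500, so 661 × 0.2500 = 165.2 mrem/h.
Shield: 20.0/6.00 = 3.333 half-value layers → attenuation 2^(−3.333) = 0.09924.
Combined: 165.2 × 0.09924 = 16.39 mrem/h.

16.4 mrem/h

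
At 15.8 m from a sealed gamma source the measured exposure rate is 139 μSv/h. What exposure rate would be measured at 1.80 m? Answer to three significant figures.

10700 μSv/h

Since intensity falls as 1/r², scaling from 15.8 m to 1.80 m:
139 × (15.8/1.80)² = 139 × 77.05 = 10710 μSv/h.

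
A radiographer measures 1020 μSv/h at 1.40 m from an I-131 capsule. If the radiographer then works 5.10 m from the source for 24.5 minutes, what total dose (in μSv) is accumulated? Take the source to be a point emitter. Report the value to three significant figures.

31.4 μSv

By the inverse-square law, rate at 5.10 m:
(1.40/5.10)² = 0.07536, so 1020 × 0.07536 = 76.87 μSv/h.
Dose = rate × time = 76.87 μSv/h × 0.4083 h = 31.39 μSv.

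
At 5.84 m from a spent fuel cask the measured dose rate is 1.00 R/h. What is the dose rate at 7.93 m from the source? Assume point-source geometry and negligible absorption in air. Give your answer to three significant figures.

Intensity scales as (d₁/d₂)², so scaling from 5.84 m to 7.93 m:
1.00 × (5.84/7.93)² = 1.00 × 0.5423 = 0.5423 R/h.

0.542 R/h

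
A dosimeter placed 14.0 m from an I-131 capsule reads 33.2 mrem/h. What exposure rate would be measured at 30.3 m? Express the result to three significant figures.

7.09 mrem/h

Applying the 1/r² law, scaling from 14.0 m to 30.3 m:
33.2 × (14.0/30.3)² = 33.2 × 0.2135 = 7.088 mrem/h.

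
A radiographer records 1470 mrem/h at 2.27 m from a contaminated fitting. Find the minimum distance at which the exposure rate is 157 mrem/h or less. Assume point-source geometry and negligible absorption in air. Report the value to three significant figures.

By the inverse-square law, d₂ = d₁·√(I₁/I₂).
I₁/I₂ = 1470/157 = 9.363, so d₂ = 2.27 × √9.363 = 6.946 m.

6.95 m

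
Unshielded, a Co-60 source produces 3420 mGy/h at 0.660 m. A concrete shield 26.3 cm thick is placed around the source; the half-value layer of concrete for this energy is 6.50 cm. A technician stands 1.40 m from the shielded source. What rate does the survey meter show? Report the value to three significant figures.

46.0 mGy/h

Distance alone: 3420 × (0.660/1.40)² = 3420 × 0.2222 = 759.9 mGy/h.
Shield: 26.3/6.50 = 4.046 half-value layers → attenuation 2^(−4.046) = 0.06054.
Combined: 759.9 × 0.06054 = 46.00 mGy/h.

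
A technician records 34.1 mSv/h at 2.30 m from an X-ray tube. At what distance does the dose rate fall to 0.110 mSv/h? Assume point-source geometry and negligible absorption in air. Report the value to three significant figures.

Applying the 1/r² law, d₂ = d₁·√(I₁/I₂).
I₁/I₂ = 34.1/0.110 = 310.0, so d₂ = 2.30 × √310.0 = 40.50 m.

40.5 m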